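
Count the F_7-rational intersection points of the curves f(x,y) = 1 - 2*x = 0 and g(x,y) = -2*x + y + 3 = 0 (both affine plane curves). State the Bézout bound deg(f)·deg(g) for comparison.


Common zeros: {(4, 5)}; count = 1; Bézout bound = 1.

deg(f) = 1, deg(g) = 1, so Bézout bound = 1.
Scan x ∈ F_7. For each x, list the y ∈ F_7 with f(x, y) ≡ 0 and those with g(x, y) ≡ 0 (mod 7); the common zeros in that column are the intersection.
  x = 0: f ≡ 0 at y ∈ ∅; g ≡ 0 at y ∈ {4}; common: ∅.
  x = 1: f ≡ 0 at y ∈ ∅; g ≡ 0 at y ∈ {6}; common: ∅.
  x = 2: f ≡ 0 at y ∈ ∅; g ≡ 0 at y ∈ {1}; common: ∅.
  x = 3: f ≡ 0 at y ∈ ∅; g ≡ 0 at y ∈ {3}; common: ∅.
  x = 4: f ≡ 0 at y ∈ {0, 1, 2, 3, 4, 5, 6}; g ≡ 0 at y ∈ {5}; common: {5}.
  x = 5: f ≡ 0 at y ∈ ∅; g ≡ 0 at y ∈ {0}; common: ∅.
  x = 6: f ≡ 0 at y ∈ ∅; g ≡ 0 at y ∈ {2}; common: ∅.
Collecting: common zeros = {(4, 5)}, so the count is 1.
Comparison with the Bézout bound: 1 ≤ 1 = deg(f)·deg(g), as expected for curves with no common component (the bound is attained).


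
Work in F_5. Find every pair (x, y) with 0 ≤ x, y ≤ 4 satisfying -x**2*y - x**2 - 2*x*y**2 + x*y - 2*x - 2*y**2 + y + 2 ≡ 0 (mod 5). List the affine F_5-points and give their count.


Affine F_5-points: {(1, 2), (3, 2), (3, 3), (4, 3)}; count = 4.

For each of the 25 pairs (x, y) ∈ F_5², evaluate f(x, y) mod 5. Record the zeros.
  x = 0: [0↦2, 1↦1, 2↦1, 3↦2, 4↦4]  zeros at y ∈ ∅
  x = 1: [0↦4, 1↦1, 2↦0, 3↦1, 4↦4]  zeros at y ∈ {2}
  x = 2: [0↦4, 1↦2, 2↦3, 3↦2, 4↦4]  zeros at y ∈ ∅
  x = 3: [0↦2, 1↦4, 2↦0, 3↦0, 4↦4]  zeros at y ∈ {2, 3}
  x = 4: [0↦3, 1↦2, 2↦1, 3↦0, 4↦4]  zeros at y ∈ {3}
Collecting zeros: affine points = {(1, 2), (3, 2), (3, 3), (4, 3)}.
Total count |C(F_5)_aff| = 4.


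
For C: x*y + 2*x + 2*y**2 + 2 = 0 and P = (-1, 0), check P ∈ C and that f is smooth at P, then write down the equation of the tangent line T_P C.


Tangent line at P: 2*x - y + 2 = 0.

Step 1: f(-1, 0) = 0, so P lies on C.
Step 2: partial derivatives
  f_x(x, y) = y + 2, f_y(x, y) = x + 4*y.
  f_x(P) = 2, f_y(P) = -1 (gradient nonzero, so P is smooth).
Step 3: tangent line at P: 2·(x − -1) + -1·(y − 0) = 0.
Expanding: 2*x - y + 2 = 0.


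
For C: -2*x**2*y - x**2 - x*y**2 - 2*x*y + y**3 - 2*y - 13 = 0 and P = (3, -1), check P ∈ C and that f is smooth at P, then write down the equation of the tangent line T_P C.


Tangent line at P: 7*x - 17*y - 38 = 0.

Step 1: f(3, -1) = 0, so P lies on C.
Step 2: partial derivatives
  f_x(x, y) = -4*x*y - 2*x - y**2 - 2*y, f_y(x, y) = -2*x**2 - 2*x*y - 2*x + 3*y**2 - 2.
  f_x(P) = 7, f_y(P) = -17 (gradient nonzero, so P is smooth).
Step 3: tangent line at P: 7·(x − 3) + -17·(y − -1) = 0.
Expanding: 7*x - 17*y - 38 = 0.


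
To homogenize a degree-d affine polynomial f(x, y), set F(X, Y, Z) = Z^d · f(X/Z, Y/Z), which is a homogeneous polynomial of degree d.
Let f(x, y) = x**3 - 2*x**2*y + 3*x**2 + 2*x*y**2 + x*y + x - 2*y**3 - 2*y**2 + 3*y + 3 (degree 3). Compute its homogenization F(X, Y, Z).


F(X, Y, Z) = X**3 - 2*X**2*Y + 3*X**2*Z + 2*X*Y**2 + X*Y*Z + X*Z**2 - 2*Y**3 - 2*Y**2*Z + 3*Y*Z**2 + 3*Z**3

deg(f) = 3.
Substitute x = X/Z, y = Y/Z into f, then multiply by Z^3.
  monomial 1·x^3·y^0 ↦ 1·X^3·Y^0·Z^0.
  monomial -2·x^2·y^1 ↦ -2·X^2·Y^1·Z^0.
  monomial 3·x^2·y^0 ↦ 3·X^2·Y^0·Z^1.
  monomial 2·x^1·y^2 ↦ 2·X^1·Y^2·Z^0.
  monomial 1·x^1·y^1 ↦ 1·X^1·Y^1·Z^1.
  monomial 1·x^1·y^0 ↦ 1·X^1·Y^0·Z^2.
  monomial -2·x^0·y^3 ↦ -2·X^0·Y^3·Z^0.
  monomial -2·x^0·y^2 ↦ -2·X^0·Y^2·Z^1.
  monomial 3·x^0·y^1 ↦ 3·X^0·Y^1·Z^2.
  monomial 3·x^0·y^0 ↦ 3·X^0·Y^0·Z^3.
Collecting: F(X, Y, Z) = X**3 - 2*X**2*Y + 3*X**2*Z + 2*X*Y**2 + X*Y*Z + X*Z**2 - 2*Y**3 - 2*Y**2*Z + 3*Y*Z**2 + 3*Z**3.


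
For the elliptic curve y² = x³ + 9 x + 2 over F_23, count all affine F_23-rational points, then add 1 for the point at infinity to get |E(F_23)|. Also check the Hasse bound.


Affine points = {(0, 5), (0, 18), (1, 9), (1, 14), (11, 11), (11, 12), (13, 4), (13, 19), (15, 4), (15, 19), (17, 10), (17, 13), (18, 4), (18, 19)}; affine count = 14; |E(F_23)| = 15.

Discriminant check: Δ ∝ 4a³ + 27b² = 4·9³ + 27·2² = 4·729 + 27·4 ≡ 11 (mod 23). Nonzero ⇒ E is nonsingular.
For each x ∈ F_23, compute rhs = x³ + 9·x + 2 mod 23, then count y ∈ F_23 with y² ≡ rhs.
  x = 0: rhs = 2, matching y values: 5, 18 (2 points).
  x = 1: rhs = 12, matching y values: 9, 14 (2 points).
  x = 2: rhs = 5, matching y values: none (0 points).
  x = 3: rhs = 10, matching y values: none (0 points).
  x = 4: rhs = 10, matching y values: none (0 points).
  x = 5: rhs = 11, matching y values: none (0 points).
  x = 6: rhs = 19, matching y values: none (0 points).
  x = 7: rhs = 17, matching y values: none (0 points).
  x = 8: rhs = 11, matching y values: none (0 points).
  x = 9: rhs = 7, matching y values: none (0 points).
  x = 10: rhs = 11, matching y values: none (0 points).
  x = 11: rhs = 6, matching y values: 11, 12 (2 points).
  x = 12: rhs = 21, matching y values: none (0 points).
  x = 13: rhs = 16, matching y values: 4, 19 (2 points).
  x = 14: rhs = 20, matching y values: none (0 points).
  x = 15: rhs = 16, matching y values: 4, 19 (2 points).
  x = 16: rhs = 10, matching y values: none (0 points).
  x = 17: rhs = 8, matching y values: 10, 13 (2 points).
  x = 18: rhs = 16, matching y values: 4, 19 (2 points).
  x = 19: rhs = 17, matching y values: none (0 points).
  x = 20: rhs = 17, matching y values: none (0 points).
  x = 21: rhs = 22, matching y values: none (0 points).
  x = 22: rhs = 15, matching y values: none (0 points).
Total affine count: 14.
Full point count |E(F_23)| = 14 + 1 = 15.
Hasse bound: |15 − (23+1)| = |-9| = 9 ≤ 2√23 ≈ 9.5917 ✓.


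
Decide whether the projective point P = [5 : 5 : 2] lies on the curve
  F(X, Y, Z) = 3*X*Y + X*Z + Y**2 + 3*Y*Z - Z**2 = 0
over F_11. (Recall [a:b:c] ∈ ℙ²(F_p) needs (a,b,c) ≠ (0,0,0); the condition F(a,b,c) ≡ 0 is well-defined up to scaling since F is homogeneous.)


F(5,5,2) ≡ 4 (mod 11); P is NOT on the curve.

Evaluate F(5, 5, 2) term-by-term (mod 11).
  3*X*Y ↦ 3·5·5·1 = 75
  X*Z ↦ 1·5·1·2 = 10
  Y**2 ↦ 1·1·25·1 = 25
  3*Y*Z ↦ 3·1·5·2 = 30
  -Z**2 ↦ -1·1·1·4 = -4
Sum: F(5, 5, 2) = (75) + (10) + (25) + (30) + (-4) = 136.
Reducing mod 11: 136 ≡ 4 (mod 11).
Since F(a, b, c) ≡ 4 ≠ 0 (mod 11), P does NOT lie on the curve.


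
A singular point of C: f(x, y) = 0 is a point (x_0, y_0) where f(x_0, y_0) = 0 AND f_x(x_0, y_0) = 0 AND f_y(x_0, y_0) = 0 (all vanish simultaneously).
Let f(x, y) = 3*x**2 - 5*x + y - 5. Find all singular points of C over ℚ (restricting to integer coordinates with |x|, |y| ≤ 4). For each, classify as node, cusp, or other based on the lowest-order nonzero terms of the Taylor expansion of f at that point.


No singular points in the scanned grid; C is smooth there.

Compute partial derivatives:
  f_x = 6*x - 5.
  f_y = 1.
f_y = 1 is a nonzero constant, so f_y never vanishes: no point (x, y) can satisfy f = f_x = f_y = 0. In particular no (x, y) ∈ {−4, ..., 4}² is singular; the curve is smooth.


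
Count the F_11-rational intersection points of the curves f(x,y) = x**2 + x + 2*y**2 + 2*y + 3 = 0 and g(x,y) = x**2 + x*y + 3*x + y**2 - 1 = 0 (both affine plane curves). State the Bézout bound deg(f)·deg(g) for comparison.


Common zeros: ∅; count = 0; Bézout bound = 4.

deg(f) = 2, deg(g) = 2, so Bézout bound = 4.
Scan x ∈ F_11. For each x, list the y ∈ F_11 with f(x, y) ≡ 0 and those with g(x, y) ≡ 0 (mod 11); the common zeros in that column are the intersection.
  x = 0: f ≡ 0 at y ∈ ∅; g ≡ 0 at y ∈ {1, 10}; common: ∅.
  x = 1: f ≡ 0 at y ∈ ∅; g ≡ 0 at y ∈ {5}; common: ∅.
  x = 2: f ≡ 0 at y ∈ {3, 7}; g ≡ 0 at y ∈ {4, 5}; common: ∅.
  x = 3: f ≡ 0 at y ∈ {4, 6}; g ≡ 0 at y ∈ ∅; common: ∅.
  x = 4: f ≡ 0 at y ∈ ∅; g ≡ 0 at y ∈ ∅; common: ∅.
  x = 5: f ≡ 0 at y ∈ {0, 10}; g ≡ 0 at y ∈ {8, 9}; common: ∅.
  x = 6: f ≡ 0 at y ∈ ∅; g ≡ 0 at y ∈ {8}; common: ∅.
  x = 7: f ≡ 0 at y ∈ {4, 6}; g ≡ 0 at y ∈ {1, 3}; common: ∅.
  x = 8: f ≡ 0 at y ∈ {3, 7}; g ≡ 0 at y ∈ ∅; common: ∅.
  x = 9: f ≡ 0 at y ∈ ∅; g ≡ 0 at y ∈ {3, 10}; common: ∅.
  x = 10: f ≡ 0 at y ∈ ∅; g ≡ 0 at y ∈ ∅; common: ∅.
Collecting: common zeros = ∅, so the count is 0.
Comparison with the Bézout bound: 0 ≤ 4 = deg(f)·deg(g), as expected for curves with no common component (the affine F_11-count falls short of the bound because intersections may lie at infinity, over extension fields, or carry multiplicity).


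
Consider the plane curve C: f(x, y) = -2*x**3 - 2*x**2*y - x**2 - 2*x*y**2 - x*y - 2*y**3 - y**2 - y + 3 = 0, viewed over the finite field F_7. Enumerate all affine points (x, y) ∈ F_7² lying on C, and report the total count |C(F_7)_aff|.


Affine F_7-points: {(0, 3), (1, 0), (2, 1), (3, 1), (3, 5), (4, 1), (6, 5)}; count = 7.

For each of the 49 pairs (x, y) ∈ F_7², evaluate f(x, y) mod 7. Record the zeros.
  x = 0: [0↦3, 1↦6, 2↦2, 3↦0, 4↦2, 5↦3, 6↦5]  zeros at y ∈ {3}
  x = 1: [0↦0, 1↦5, 2↦6, 3↦5, 4↦4, 5↦5, 6↦3]  zeros at y ∈ {0}
  x = 2: [0↦4, 1↦0, 2↦2, 3↦5, 4↦4, 5↦1, 6↦5]  zeros at y ∈ {1}
  x = 3: [0↦3, 1↦0, 2↦6, 3↦2, 4↦4, 5↦0, 6↦6]  zeros at y ∈ {1, 5}
  x = 4: [0↦6, 1↦0, 2↦6, 3↦5, 4↦6, 5↦4, 6↦1]  zeros at y ∈ {1}
  x = 5: [0↦1, 1↦2, 2↦4, 3↦2, 4↦5, 5↦1, 6↦6]  zeros at y ∈ ∅
  x = 6: [0↦4, 1↦1, 2↦2, 3↦2, 4↦3, 5↦0, 6↦2]  zeros at y ∈ {5}
Collecting zeros: affine points = {(0, 3), (1, 0), (2, 1), (3, 1), (3, 5), (4, 1), (6, 5)}.
Total count |C(F_7)_aff| = 7.


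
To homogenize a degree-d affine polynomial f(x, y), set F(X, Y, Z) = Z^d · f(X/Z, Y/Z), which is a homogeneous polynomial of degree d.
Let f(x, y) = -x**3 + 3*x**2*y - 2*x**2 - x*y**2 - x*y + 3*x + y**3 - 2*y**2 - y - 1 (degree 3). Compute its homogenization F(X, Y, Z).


F(X, Y, Z) = -X**3 + 3*X**2*Y - 2*X**2*Z - X*Y**2 - X*Y*Z + 3*X*Z**2 + Y**3 - 2*Y**2*Z - Y*Z**2 - Z**3

deg(f) = 3.
Substitute x = X/Z, y = Y/Z into f, then multiply by Z^3.
  monomial -1·x^3·y^0 ↦ -1·X^3·Y^0·Z^0.
  monomial 3·x^2·y^1 ↦ 3·X^2·Y^1·Z^0.
  monomial -2·x^2·y^0 ↦ -2·X^2·Y^0·Z^1.
  monomial -1·x^1·y^2 ↦ -1·X^1·Y^2·Z^0.
  monomial -1·x^1·y^1 ↦ -1·X^1·Y^1·Z^1.
  monomial 3·x^1·y^0 ↦ 3·X^1·Y^0·Z^2.
  monomial 1·x^0·y^3 ↦ 1·X^0·Y^3·Z^0.
  monomial -2·x^0·y^2 ↦ -2·X^0·Y^2·Z^1.
  monomial -1·x^0·y^1 ↦ -1·X^0·Y^1·Z^2.
  monomial -1·x^0·y^0 ↦ -1·X^0·Y^0·Z^3.
Collecting: F(X, Y, Z) = -X**3 + 3*X**2*Y - 2*X**2*Z - X*Y**2 - X*Y*Z + 3*X*Z**2 + Y**3 - 2*Y**2*Z - Y*Z**2 - Z**3.


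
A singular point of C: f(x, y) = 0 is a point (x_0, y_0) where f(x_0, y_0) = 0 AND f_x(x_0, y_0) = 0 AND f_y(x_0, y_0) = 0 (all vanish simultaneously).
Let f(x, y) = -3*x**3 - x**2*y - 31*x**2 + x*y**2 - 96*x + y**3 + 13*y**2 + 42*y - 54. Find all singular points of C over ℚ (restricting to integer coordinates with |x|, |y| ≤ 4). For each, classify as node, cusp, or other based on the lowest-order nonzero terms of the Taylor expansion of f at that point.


Singular points: {(-3, -3)}; classification: node.

Compute partial derivatives:
  f_x = -9*x**2 - 2*x*y - 62*x + y**2 - 96.
  f_y = -x**2 + 2*x*y + 3*y**2 + 26*y + 42.
Scan x_0 ∈ {−4, ..., 4}. For each x_0, f_y(x_0, y) is a polynomial in y; find its integer roots y ∈ {−4, ..., 4}, then test f_x and f at those candidates.
  x = -4: f_y(-4, y) = 3*y**2 + 18*y + 26; no integer root y with |y| ≤ 4.
  x = -3: f_y(-3, y) = 3*y**2 + 20*y + 33; vanishes at y ∈ {-3}. (-3, -3): f_x = 0, f = 0 — SINGULAR.
  x = -2: f_y(-2, y) = 3*y**2 + 22*y + 38; no integer root y with |y| ≤ 4.
  x = -1: f_y(-1, y) = 3*y**2 + 24*y + 41; no integer root y with |y| ≤ 4.
  x = 0: f_y(0, y) = 3*y**2 + 26*y + 42; no integer root y with |y| ≤ 4.
  x = 1: f_y(1, y) = 3*y**2 + 28*y + 41; no integer root y with |y| ≤ 4.
  x = 2: f_y(2, y) = 3*y**2 + 30*y + 38; no integer root y with |y| ≤ 4.
  x = 3: f_y(3, y) = 3*y**2 + 32*y + 33; no integer root y with |y| ≤ 4.
  x = 4: f_y(4, y) = 3*y**2 + 34*y + 26; no integer root y with |y| ≤ 4.
Only singular point on the grid: (-3, -3).
Classify: substitute x = -3 + u, y = -3 + v and expand: f = -3*u**3 - u**2*v - u**2 + u*v**2 + v**3 + v**2.
No constant or linear terms (consistent with a singular point). Quadratic part: -u**2 + v**2. Cubic part: -3*u**3 - u**2*v + u*v**2 + v**3.
The quadratic part v**2 - u**2 = (v − u)(v + u) splits into two distinct linear factors, so there are two distinct tangent lines y − -3 = ±(x − -3) — this is a node (ordinary double point).
Classification: node.


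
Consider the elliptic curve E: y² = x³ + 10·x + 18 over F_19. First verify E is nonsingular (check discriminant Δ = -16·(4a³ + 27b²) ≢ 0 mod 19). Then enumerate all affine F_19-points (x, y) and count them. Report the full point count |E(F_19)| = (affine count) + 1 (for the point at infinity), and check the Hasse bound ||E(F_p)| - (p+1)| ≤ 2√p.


Affine points = {(6, 3), (6, 16), (9, 1), (9, 18), (10, 4), (10, 15), (12, 2), (12, 17), (15, 3), (15, 16), (17, 3), (17, 16), (18, 8), (18, 11)}; affine count = 14; |E(F_19)| = 15.

Discriminant check: Δ ∝ 4a³ + 27b² = 4·10³ + 27·18² = 4·1000 + 27·324 ≡ 18 (mod 19). Nonzero ⇒ E is nonsingular.
For each x ∈ F_19, compute rhs = x³ + 10·x + 18 mod 19, then count y ∈ F_19 with y² ≡ rhs.
  x = 0: rhs = 18, matching y values: none (0 points).
  x = 1: rhs = 10, matching y values: none (0 points).
  x = 2: rhs = 8, matching y values: none (0 points).
  x = 3: rhs = 18, matching y values: none (0 points).
  x = 4: rhs = 8, matching y values: none (0 points).
  x = 5: rhs = 3, matching y values: none (0 points).
  x = 6: rhs = 9, matching y values: 3, 16 (2 points).
  x = 7: rhs = 13, matching y values: none (0 points).
  x = 8: rhs = 2, matching y values: none (0 points).
  x = 9: rhs = 1, matching y values: 1, 18 (2 points).
  x = 10: rhs = 16, matching y values: 4, 15 (2 points).
  x = 11: rhs = 15, matching y values: none (0 points).
  x = 12: rhs = 4, matching y values: 2, 17 (2 points).
  x = 13: rhs = 8, matching y values: none (0 points).
  x = 14: rhs = 14, matching y values: none (0 points).
  x = 15: rhs = 9, matching y values: 3, 16 (2 points).
  x = 16: rhs = 18, matching y values: none (0 points).
  x = 17: rhs = 9, matching y values: 3, 16 (2 points).
  x = 18: rhs = 7, matching y values: 8, 11 (2 points).
Total affine count: 14.
Full point count |E(F_19)| = 14 + 1 = 15.
Hasse bound: |15 − (19+1)| = |-5| = 5 ≤ 2√19 ≈ 8.7178 ✓.


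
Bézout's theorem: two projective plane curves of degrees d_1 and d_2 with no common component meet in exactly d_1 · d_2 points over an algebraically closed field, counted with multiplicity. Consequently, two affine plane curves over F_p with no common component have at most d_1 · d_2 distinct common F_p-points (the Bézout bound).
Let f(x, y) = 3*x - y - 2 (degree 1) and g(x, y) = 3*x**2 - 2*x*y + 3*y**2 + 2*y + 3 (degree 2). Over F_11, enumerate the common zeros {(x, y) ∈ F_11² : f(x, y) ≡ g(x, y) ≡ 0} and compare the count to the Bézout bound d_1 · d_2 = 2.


Common zeros: {(0, 9), (2, 4)}; count = 2; Bézout bound = 2.

deg(f) = 1, deg(g) = 2, so Bézout bound = 2.
Scan x ∈ F_11. For each x, list the y ∈ F_11 with f(x, y) ≡ 0 and those with g(x, y) ≡ 0 (mod 11); the common zeros in that column are the intersection.
  x = 0: f ≡ 0 at y ∈ {9}; g ≡ 0 at y ∈ {5, 9}; common: {9}.
  x = 1: f ≡ 0 at y ∈ {1}; g ≡ 0 at y ∈ {3, 8}; common: ∅.
  x = 2: f ≡ 0 at y ∈ {4}; g ≡ 0 at y ∈ {4}; common: {4}.
  x = 3: f ≡ 0 at y ∈ {7}; g ≡ 0 at y ∈ ∅; common: ∅.
  x = 4: f ≡ 0 at y ∈ {10}; g ≡ 0 at y ∈ ∅; common: ∅.
  x = 5: f ≡ 0 at y ∈ {2}; g ≡ 0 at y ∈ ∅; common: ∅.
  x = 6: f ≡ 0 at y ∈ {5}; g ≡ 0 at y ∈ {9}; common: ∅.
  x = 7: f ≡ 0 at y ∈ {8}; g ≡ 0 at y ∈ {5, 10}; common: ∅.
  x = 8: f ≡ 0 at y ∈ {0}; g ≡ 0 at y ∈ {4, 8}; common: ∅.
  x = 9: f ≡ 0 at y ∈ {3}; g ≡ 0 at y ∈ ∅; common: ∅.
  x = 10: f ≡ 0 at y ∈ {6}; g ≡ 0 at y ∈ ∅; common: ∅.
Collecting: common zeros = {(0, 9), (2, 4)}, so the count is 2.
Comparison with the Bézout bound: 2 ≤ 2 = deg(f)·deg(g), as expected for curves with no common component (the bound is attained).


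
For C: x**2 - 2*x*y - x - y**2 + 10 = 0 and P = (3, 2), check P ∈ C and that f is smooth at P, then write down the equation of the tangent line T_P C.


Tangent line at P: x - 10*y + 17 = 0.

Step 1: f(3, 2) = 0, so P lies on C.
Step 2: partial derivatives
  f_x(x, y) = 2*x - 2*y - 1, f_y(x, y) = -2*x - 2*y.
  f_x(P) = 1, f_y(P) = -10 (gradient nonzero, so P is smooth).
Step 3: tangent line at P: 1·(x − 3) + -10·(y − 2) = 0.
Expanding: x - 10*y + 17 = 0.


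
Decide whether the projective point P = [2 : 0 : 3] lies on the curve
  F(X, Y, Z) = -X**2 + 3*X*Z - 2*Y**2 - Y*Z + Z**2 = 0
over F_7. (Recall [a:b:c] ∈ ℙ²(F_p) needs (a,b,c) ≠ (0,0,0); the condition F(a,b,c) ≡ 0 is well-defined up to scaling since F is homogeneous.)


F(2,0,3) ≡ 2 (mod 7); P is NOT on the curve.

Evaluate F(2, 0, 3) term-by-term (mod 7).
  -X**2 ↦ -1·4·1·1 = -4
  3*X*Z ↦ 3·2·1·3 = 18
  -2*Y**2 ↦ -2·1·0·1 = 0
  -Y*Z ↦ -1·1·0·3 = 0
  Z**2 ↦ 1·1·1·9 = 9
Sum: F(2, 0, 3) = (-4) + (18) + (0) + (0) + (9) = 23.
Reducing mod 7: 23 ≡ 2 (mod 7).
Since F(a, b, c) ≡ 2 ≠ 0 (mod 7), P does NOT lie on the curve.


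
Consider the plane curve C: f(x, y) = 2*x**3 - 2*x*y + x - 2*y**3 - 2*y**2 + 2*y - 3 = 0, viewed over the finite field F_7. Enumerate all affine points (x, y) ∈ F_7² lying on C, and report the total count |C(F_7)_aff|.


Affine F_7-points: {(1, 0), (1, 6), (2, 3), (3, 5), (4, 1), (5, 0)}; count = 6.

For each of the 49 pairs (x, y) ∈ F_7², evaluate f(x, y) mod 7. Record the zeros.
  x = 0: [0↦4, 1↦2, 2↦5, 3↦1, 4↦6, 5↦1, 6↦2]  zeros at y ∈ ∅
  x = 1: [0↦0, 1↦3, 2↦4, 3↦5, 4↦1, 5↦1, 6↦0]  zeros at y ∈ {0, 6}
  x = 2: [0↦1, 1↦2, 2↦1, 3↦0, 4↦1, 5↦6, 6↦3]  zeros at y ∈ {3}
  x = 3: [0↦5, 1↦4, 2↦1, 3↦5, 4↦4, 5↦0, 6↦2]  zeros at y ∈ {5}
  x = 4: [0↦3, 1↦0, 2↦2, 3↦4, 4↦1, 5↦2, 6↦2]  zeros at y ∈ {1}
  x = 5: [0↦0, 1↦2, 2↦2, 3↦2, 4↦4, 5↦3, 6↦1]  zeros at y ∈ {0}
  x = 6: [0↦1, 1↦1, 2↦6, 3↦4, 4↦4, 5↦1, 6↦4]  zeros at y ∈ ∅
Collecting zeros: affine points = {(1, 0), (1, 6), (2, 3), (3, 5), (4, 1), (5, 0)}.
Total count |C(F_7)_aff| = 6.


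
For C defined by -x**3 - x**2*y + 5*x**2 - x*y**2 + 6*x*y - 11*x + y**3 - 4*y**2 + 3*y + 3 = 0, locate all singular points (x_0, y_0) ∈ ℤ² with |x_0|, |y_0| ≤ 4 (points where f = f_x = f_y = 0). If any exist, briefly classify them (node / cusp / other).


Singular points: {(1, 2)}; classification: cusp.

Compute partial derivatives:
  f_x = -3*x**2 - 2*x*y + 10*x - y**2 + 6*y - 11.
  f_y = -x**2 - 2*x*y + 6*x + 3*y**2 - 8*y + 3.
Scan x_0 ∈ {−4, ..., 4}. For each x_0, f_y(x_0, y) is a polynomial in y; find its integer roots y ∈ {−4, ..., 4}, then test f_x and f at those candidates.
  x = -4: f_y(-4, y) = 3*y**2 - 37; no integer root y with |y| ≤ 4.
  x = -3: f_y(-3, y) = 3*y**2 - 2*y - 24; no integer root y with |y| ≤ 4.
  x = -2: f_y(-2, y) = 3*y**2 - 4*y - 13; no integer root y with |y| ≤ 4.
  x = -1: f_y(-1, y) = 3*y**2 - 6*y - 4; no integer root y with |y| ≤ 4.
  x = 0: f_y(0, y) = 3*y**2 - 8*y + 3; no integer root y with |y| ≤ 4.
  x = 1: f_y(1, y) = 3*y**2 - 10*y + 8; vanishes at y ∈ {2}. (1, 2): f_x = 0, f = 0 — SINGULAR.
  x = 2: f_y(2, y) = 3*y**2 - 12*y + 11; no integer root y with |y| ≤ 4.
  x = 3: f_y(3, y) = 3*y**2 - 14*y + 12; no integer root y with |y| ≤ 4.
  x = 4: f_y(4, y) = 3*y**2 - 16*y + 11; no integer root y with |y| ≤ 4.
Only singular point on the grid: (1, 2).
Classify: substitute x = 1 + u, y = 2 + v and expand: f = -u**3 - u**2*v - u*v**2 + v**3 + v**2.
No constant or linear terms (consistent with a singular point). Quadratic part: v**2. Cubic part: -u**3 - u**2*v - u*v**2 + v**3.
The quadratic part v**2 is a perfect square, so there is a single (double) tangent line v = 0, i.e. y = 2. Restricting the cubic part to that line (v = 0) leaves -u**3 ≠ 0, so f is not divisible by v and the branch is v² ≈ u**3 to lowest order — this is a cusp.
Classification: cusp.


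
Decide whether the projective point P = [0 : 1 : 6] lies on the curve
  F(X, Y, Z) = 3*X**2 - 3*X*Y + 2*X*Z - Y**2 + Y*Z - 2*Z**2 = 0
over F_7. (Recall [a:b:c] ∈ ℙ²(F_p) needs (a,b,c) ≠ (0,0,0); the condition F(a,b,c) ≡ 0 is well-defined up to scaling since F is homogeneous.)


F(0,1,6) ≡ 3 (mod 7); P is NOT on the curve.

Evaluate F(0, 1, 6) term-by-term (mod 7).
  3*X**2 ↦ 3·0·1·1 = 0
  -3*X*Y ↦ -3·0·1·1 = 0
  2*X*Z ↦ 2·0·1·6 = 0
  -Y**2 ↦ -1·1·1·1 = -1
  Y*Z ↦ 1·1·1·6 = 6
  -2*Z**2 ↦ -2·1·1·36 = -72
Sum: F(0, 1, 6) = (0) + (0) + (0) + (-1) + (6) + (-72) = -67.
Reducing mod 7: -67 ≡ 3 (mod 7).
Since F(a, b, c) ≡ 3 ≠ 0 (mod 7), P does NOT lie on the curve.


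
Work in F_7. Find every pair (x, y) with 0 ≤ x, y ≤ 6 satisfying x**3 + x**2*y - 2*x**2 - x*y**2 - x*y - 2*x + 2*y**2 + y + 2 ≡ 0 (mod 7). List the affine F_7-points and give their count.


Affine F_7-points: {(2, 3), (6, 1), (6, 5)}; count = 3.

For each of the 49 pairs (x, y) ∈ F_7², evaluate f(x, y) mod 7. Record the zeros.
  x = 0: [0↦2, 1↦5, 2↦5, 3↦2, 4↦3, 5↦1, 6↦3]  zeros at y ∈ ∅
  x = 1: [0↦6, 1↦1, 2↦5, 3↦4, 4↦5, 5↦1, 6↦6]  zeros at y ∈ ∅
  x = 2: [0↦5, 1↦1, 2↦4, 3↦0, 4↦3, 5↦6, 6↦2]  zeros at y ∈ {3}
  x = 3: [0↦5, 1↦4, 2↦1, 3↦3, 4↦3, 5↦1, 6↦4]  zeros at y ∈ ∅
  x = 4: [0↦5, 1↦2, 2↦2, 3↦5, 4↦4, 5↦6, 6↦4]  zeros at y ∈ ∅
  x = 5: [0↦4, 1↦1, 2↦6, 3↦5, 4↦5, 5↦6, 6↦1]  zeros at y ∈ ∅
  x = 6: [0↦1, 1↦0, 2↦5, 3↦2, 4↦5, 5↦0, 6↦1]  zeros at y ∈ {1, 5}
Collecting zeros: affine points = {(2, 3), (6, 1), (6, 5)}.
Total count |C(F_7)_aff| = 3.


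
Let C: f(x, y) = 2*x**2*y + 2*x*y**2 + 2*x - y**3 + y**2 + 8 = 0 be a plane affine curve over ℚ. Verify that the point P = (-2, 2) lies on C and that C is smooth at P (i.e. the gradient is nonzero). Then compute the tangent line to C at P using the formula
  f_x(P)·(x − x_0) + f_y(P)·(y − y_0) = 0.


Tangent line at P: -6*x - 16*y + 20 = 0.

Step 1: f(-2, 2) = 0, so P lies on C.
Step 2: partial derivatives
  f_x(x, y) = 4*x*y + 2*y**2 + 2, f_y(x, y) = 2*x**2 + 4*x*y - 3*y**2 + 2*y.
  f_x(P) = -6, f_y(P) = -16 (gradient nonzero, so P is smooth).
Step 3: tangent line at P: -6·(x − -2) + -16·(y − 2) = 0.
Expanding: -6*x - 16*y + 20 = 0.


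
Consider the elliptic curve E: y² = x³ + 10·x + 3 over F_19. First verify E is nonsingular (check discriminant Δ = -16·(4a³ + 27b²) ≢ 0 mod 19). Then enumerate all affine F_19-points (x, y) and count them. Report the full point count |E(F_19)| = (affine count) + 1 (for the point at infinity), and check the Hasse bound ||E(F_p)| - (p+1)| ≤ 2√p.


Affine points = {(5, 8), (5, 11), (7, 6), (7, 13), (8, 5), (8, 14), (9, 9), (9, 10), (10, 1), (10, 18), (11, 0), (18, 7), (18, 12)}; affine count = 13; |E(F_19)| = 14.

Discriminant check: Δ ∝ 4a³ + 27b² = 4·10³ + 27·3² = 4·1000 + 27·9 ≡ 6 (mod 19). Nonzero ⇒ E is nonsingular.
For each x ∈ F_19, compute rhs = x³ + 10·x + 3 mod 19, then count y ∈ F_19 with y² ≡ rhs.
  x = 0: rhs = 3, matching y values: none (0 points).
  x = 1: rhs = 14, matching y values: none (0 points).
  x = 2: rhs = 12, matching y values: none (0 points).
  x = 3: rhs = 3, matching y values: none (0 points).
  x = 4: rhs = 12, matching y values: none (0 points).
  x = 5: rhs = 7, matching y values: 8, 11 (2 points).
  x = 6: rhs = 13, matching y values: none (0 points).
  x = 7: rhs = 17, matching y values: 6, 13 (2 points).
  x = 8: rhs = 6, matching y values: 5, 14 (2 points).
  x = 9: rhs = 5, matching y values: 9, 10 (2 points).
  x = 10: rhs = 1, matching y values: 1, 18 (2 points).
  x = 11: rhs = 0, matching y values: 0 (1 points).
  x = 12: rhs = 8, matching y values: none (0 points).
  x = 13: rhs = 12, matching y values: none (0 points).
  x = 14: rhs = 18, matching y values: none (0 points).
  x = 15: rhs = 13, matching y values: none (0 points).
  x = 16: rhs = 3, matching y values: none (0 points).
  x = 17: rhs = 13, matching y values: none (0 points).
  x = 18: rhs = 11, matching y values: 7, 12 (2 points).
Total affine count: 13.
Full point count |E(F_19)| = 13 + 1 = 14.
Hasse bound: |14 − (19+1)| = |-6| = 6 ≤ 2√19 ≈ 8.7178 ✓.


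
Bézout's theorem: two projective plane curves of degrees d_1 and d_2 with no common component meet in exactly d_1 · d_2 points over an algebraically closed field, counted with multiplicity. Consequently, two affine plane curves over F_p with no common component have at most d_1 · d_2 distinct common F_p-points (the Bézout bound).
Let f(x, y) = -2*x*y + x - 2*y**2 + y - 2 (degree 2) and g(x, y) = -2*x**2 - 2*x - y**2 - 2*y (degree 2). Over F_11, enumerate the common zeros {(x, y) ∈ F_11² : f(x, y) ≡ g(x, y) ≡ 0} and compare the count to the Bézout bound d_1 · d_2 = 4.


Common zeros: ∅; count = 0; Bézout bound = 4.

deg(f) = 2, deg(g) = 2, so Bézout bound = 4.
Scan x ∈ F_11. For each x, list the y ∈ F_11 with f(x, y) ≡ 0 and those with g(x, y) ≡ 0 (mod 11); the common zeros in that column are the intersection.
  x = 0: f ≡ 0 at y ∈ ∅; g ≡ 0 at y ∈ {0, 9}; common: ∅.
  x = 1: f ≡ 0 at y ∈ {2, 3}; g ≡ 0 at y ∈ ∅; common: ∅.
  x = 2: f ≡ 0 at y ∈ {0, 4}; g ≡ 0 at y ∈ {10}; common: ∅.
  x = 3: f ≡ 0 at y ∈ {7}; g ≡ 0 at y ∈ ∅; common: ∅.
  x = 4: f ≡ 0 at y ∈ ∅; g ≡ 0 at y ∈ {3, 6}; common: ∅.
  x = 5: f ≡ 0 at y ∈ ∅; g ≡ 0 at y ∈ ∅; common: ∅.
  x = 6: f ≡ 0 at y ∈ ∅; g ≡ 0 at y ∈ {3, 6}; common: ∅.
  x = 7: f ≡ 0 at y ∈ {5}; g ≡ 0 at y ∈ ∅; common: ∅.
  x = 8: f ≡ 0 at y ∈ {1, 8}; g ≡ 0 at y ∈ {10}; common: ∅.
  x = 9: f ≡ 0 at y ∈ {9, 10}; g ≡ 0 at y ∈ ∅; common: ∅.
  x = 10: f ≡ 0 at y ∈ ∅; g ≡ 0 at y ∈ {0, 9}; common: ∅.
Collecting: common zeros = ∅, so the count is 0.
Comparison with the Bézout bound: 0 ≤ 4 = deg(f)·deg(g), as expected for curves with no common component (the affine F_11-count falls short of the bound because intersections may lie at infinity, over extension fields, or carry multiplicity).


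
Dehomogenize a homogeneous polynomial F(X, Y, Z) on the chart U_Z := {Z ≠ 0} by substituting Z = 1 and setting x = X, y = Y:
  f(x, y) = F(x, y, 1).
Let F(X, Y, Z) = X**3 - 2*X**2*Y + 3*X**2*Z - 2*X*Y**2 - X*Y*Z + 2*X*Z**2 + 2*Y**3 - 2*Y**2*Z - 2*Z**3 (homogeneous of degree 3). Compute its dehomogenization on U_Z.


f(x, y) = x**3 - 2*x**2*y + 3*x**2 - 2*x*y**2 - x*y + 2*x + 2*y**3 - 2*y**2 - 2

On U_Z we set Z = 1. Each monomial c·X^i·Y^j·Z^k in F becomes c·x^i·y^j·1^k = c·x^i·y^j.
Substituting Z = 1: F(X, Y, 1) = x**3 - 2*x**2*y + 3*x**2 - 2*x*y**2 - x*y + 2*x + 2*y**3 - 2*y**2 - 2.
Note: deg(f) ≤ deg(F) = 3; strict inequality happens when F is divisible by Z (lost terms).


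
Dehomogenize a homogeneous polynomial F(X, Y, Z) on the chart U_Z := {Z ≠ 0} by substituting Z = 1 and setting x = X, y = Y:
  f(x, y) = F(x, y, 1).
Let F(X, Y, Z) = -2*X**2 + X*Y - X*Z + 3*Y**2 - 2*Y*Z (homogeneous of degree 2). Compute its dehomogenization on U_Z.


f(x, y) = -2*x**2 + x*y - x + 3*y**2 - 2*y

On U_Z we set Z = 1. Each monomial c·X^i·Y^j·Z^k in F becomes c·x^i·y^j·1^k = c·x^i·y^j.
Substituting Z = 1: F(X, Y, 1) = -2*x**2 + x*y - x + 3*y**2 - 2*y.
Note: deg(f) ≤ deg(F) = 2; strict inequality happens when F is divisible by Z (lost terms).


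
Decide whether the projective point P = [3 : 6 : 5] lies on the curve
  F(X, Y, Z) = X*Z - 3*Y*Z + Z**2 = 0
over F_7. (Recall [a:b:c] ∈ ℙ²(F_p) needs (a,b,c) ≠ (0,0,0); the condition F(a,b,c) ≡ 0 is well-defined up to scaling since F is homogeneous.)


F(3,6,5) ≡ 6 (mod 7); P is NOT on the curve.

Evaluate F(3, 6, 5) term-by-term (mod 7).
  X*Z ↦ 1·3·1·5 = 15
  -3*Y*Z ↦ -3·1·6·5 = -90
  Z**2 ↦ 1·1·1·25 = 25
Sum: F(3, 6, 5) = (15) + (-90) + (25) = -50.
Reducing mod 7: -50 ≡ 6 (mod 7).
Since F(a, b, c) ≡ 6 ≠ 0 (mod 7), P does NOT lie on the curve.


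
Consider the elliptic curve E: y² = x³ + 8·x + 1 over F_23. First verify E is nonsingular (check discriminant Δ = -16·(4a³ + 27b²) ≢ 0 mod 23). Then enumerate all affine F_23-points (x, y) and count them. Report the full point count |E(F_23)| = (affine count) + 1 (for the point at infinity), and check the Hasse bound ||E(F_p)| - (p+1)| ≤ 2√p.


Affine points = {(0, 1), (0, 22), (2, 5), (2, 18), (3, 11), (3, 12), (6, 9), (6, 14), (7, 3), (7, 20), (8, 5), (8, 18), (10, 0), (12, 10), (12, 13), (13, 5), (13, 18), (15, 0), (16, 4), (16, 19), (17, 6), (17, 17), (21, 0)}; affine count = 23; |E(F_23)| = 24.

Discriminant check: Δ ∝ 4a³ + 27b² = 4·8³ + 27·1² = 4·512 + 27·1 ≡ 5 (mod 23). Nonzero ⇒ E is nonsingular.
For each x ∈ F_23, compute rhs = x³ + 8·x + 1 mod 23, then count y ∈ F_23 with y² ≡ rhs.
  x = 0: rhs = 1, matching y values: 1, 22 (2 points).
  x = 1: rhs = 10, matching y values: none (0 points).
  x = 2: rhs = 2, matching y values: 5, 18 (2 points).
  x = 3: rhs = 6, matching y values: 11, 12 (2 points).
  x = 4: rhs = 5, matching y values: none (0 points).
  x = 5: rhs = 5, matching y values: none (0 points).
  x = 6: rhs = 12, matching y values: 9, 14 (2 points).
  x = 7: rhs = 9, matching y values: 3, 20 (2 points).
  x = 8: rhs = 2, matching y values: 5, 18 (2 points).
  x = 9: rhs = 20, matching y values: none (0 points).
  x = 10: rhs = 0, matching y values: 0 (1 points).
  x = 11: rhs = 17, matching y values: none (0 points).
  x = 12: rhs = 8, matching y values: 10, 13 (2 points).
  x = 13: rhs = 2, matching y values: 5, 18 (2 points).
  x = 14: rhs = 5, matching y values: none (0 points).
  x = 15: rhs = 0, matching y values: 0 (1 points).
  x = 16: rhs = 16, matching y values: 4, 19 (2 points).
  x = 17: rhs = 13, matching y values: 6, 17 (2 points).
  x = 18: rhs = 20, matching y values: none (0 points).
  x = 19: rhs = 20, matching y values: none (0 points).
  x = 20: rhs = 19, matching y values: none (0 points).
  x = 21: rhs = 0, matching y values: 0 (1 points).
  x = 22: rhs = 15, matching y values: none (0 points).
Total affine count: 23.
Full point count |E(F_23)| = 23 + 1 = 24.
Hasse bound: |24 − (23+1)| = |0| = 0 ≤ 2√23 ≈ 9.5917 ✓.


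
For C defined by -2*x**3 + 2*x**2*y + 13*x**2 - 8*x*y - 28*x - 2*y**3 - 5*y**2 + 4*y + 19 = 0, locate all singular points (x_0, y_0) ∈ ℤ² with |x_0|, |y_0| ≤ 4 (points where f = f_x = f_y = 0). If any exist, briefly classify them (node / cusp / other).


Singular points: {(2, -1)}; classification: node.

Compute partial derivatives:
  f_x = -6*x**2 + 4*x*y + 26*x - 8*y - 28.
  f_y = 2*x**2 - 8*x - 6*y**2 - 10*y + 4.
Scan x_0 ∈ {−4, ..., 4}. For each x_0, f_y(x_0, y) is a polynomial in y; find its integer roots y ∈ {−4, ..., 4}, then test f_x and f at those candidates.
  x = -4: f_y(-4, y) = -6*y**2 - 10*y + 68; no integer root y with |y| ≤ 4.
  x = -3: f_y(-3, y) = -6*y**2 - 10*y + 46; no integer root y with |y| ≤ 4.
  x = -2: f_y(-2, y) = -6*y**2 - 10*y + 28; no integer root y with |y| ≤ 4.
  x = -1: f_y(-1, y) = -6*y**2 - 10*y + 14; no integer root y with |y| ≤ 4.
  x = 0: f_y(0, y) = -6*y**2 - 10*y + 4; vanishes at y ∈ {-2}. (0, -2): f_x = -12 ≠ 0.
  x = 1: f_y(1, y) = -6*y**2 - 10*y - 2; no integer root y with |y| ≤ 4.
  x = 2: f_y(2, y) = -6*y**2 - 10*y - 4; vanishes at y ∈ {-1}. (2, -1): f_x = 0, f = 0 — SINGULAR.
  x = 3: f_y(3, y) = -6*y**2 - 10*y - 2; no integer root y with |y| ≤ 4.
  x = 4: f_y(4, y) = -6*y**2 - 10*y + 4; vanishes at y ∈ {-2}. (4, -2): f_x = -36 ≠ 0.
Only singular point on the grid: (2, -1).
Classify: substitute x = 2 + u, y = -1 + v and expand: f = -2*u**3 + 2*u**2*v - u**2 - 2*v**3 + v**2.
No constant or linear terms (consistent with a singular point). Quadratic part: -u**2 + v**2. Cubic part: -2*u**3 + 2*u**2*v - 2*v**3.
The quadratic part v**2 - u**2 = (v − u)(v + u) splits into two distinct linear factors, so there are two distinct tangent lines y − -1 = ±(x − 2) — this is a node (ordinary double point).
Classification: node.


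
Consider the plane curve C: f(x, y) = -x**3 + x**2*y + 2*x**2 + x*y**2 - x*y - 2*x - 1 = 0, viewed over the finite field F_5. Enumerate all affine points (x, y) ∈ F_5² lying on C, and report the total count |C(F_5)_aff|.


Affine F_5-points: {(2, 0), (2, 4), (4, 1)}; count = 3.

For each of the 25 pairs (x, y) ∈ F_5², evaluate f(x, y) mod 5. Record the zeros.
  x = 0: [0↦4, 1↦4, 2↦4, 3↦4, 4↦4]  zeros at y ∈ ∅
  x = 1: [0↦3, 1↦4, 2↦2, 3↦2, 4↦4]  zeros at y ∈ ∅
  x = 2: [0↦0, 1↦4, 2↦2, 3↦4, 4↦0]  zeros at y ∈ {0, 4}
  x = 3: [0↦4, 1↦3, 2↦3, 3↦4, 4↦1]  zeros at y ∈ ∅
  x = 4: [0↦4, 1↦0, 2↦4, 3↦1, 4↦1]  zeros at y ∈ {1}
Collecting zeros: affine points = {(2, 0), (2, 4), (4, 1)}.
Total count |C(F_5)_aff| = 3.


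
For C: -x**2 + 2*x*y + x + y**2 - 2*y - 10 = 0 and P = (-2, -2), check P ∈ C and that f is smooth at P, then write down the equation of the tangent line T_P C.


Tangent line at P: x - 10*y - 18 = 0.

Step 1: f(-2, -2) = 0, so P lies on C.
Step 2: partial derivatives
  f_x(x, y) = -2*x + 2*y + 1, f_y(x, y) = 2*x + 2*y - 2.
  f_x(P) = 1, f_y(P) = -10 (gradient nonzero, so P is smooth).
Step 3: tangent line at P: 1·(x − -2) + -10·(y − -2) = 0.
Expanding: x - 10*y - 18 = 0.


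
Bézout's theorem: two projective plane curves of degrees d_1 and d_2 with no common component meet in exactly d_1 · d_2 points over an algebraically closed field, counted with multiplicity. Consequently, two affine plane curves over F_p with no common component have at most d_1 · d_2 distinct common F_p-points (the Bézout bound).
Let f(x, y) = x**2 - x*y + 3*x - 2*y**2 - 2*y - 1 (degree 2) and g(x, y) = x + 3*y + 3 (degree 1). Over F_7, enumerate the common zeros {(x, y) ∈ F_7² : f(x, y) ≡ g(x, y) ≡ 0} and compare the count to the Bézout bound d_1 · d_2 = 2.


Common zeros: {(2, 3)}; count = 1; Bézout bound = 2.

deg(f) = 2, deg(g) = 1, so Bézout bound = 2.
Scan x ∈ F_7. For each x, list the y ∈ F_7 with f(x, y) ≡ 0 and those with g(x, y) ≡ 0 (mod 7); the common zeros in that column are the intersection.
  x = 0: f ≡ 0 at y ∈ ∅; g ≡ 0 at y ∈ {6}; common: ∅.
  x = 1: f ≡ 0 at y ∈ ∅; g ≡ 0 at y ∈ {1}; common: ∅.
  x = 2: f ≡ 0 at y ∈ {2, 3}; g ≡ 0 at y ∈ {3}; common: {3}.
  x = 3: f ≡ 0 at y ∈ {4}; g ≡ 0 at y ∈ {5}; common: ∅.
  x = 4: f ≡ 0 at y ∈ {2}; g ≡ 0 at y ∈ {0}; common: ∅.
  x = 5: f ≡ 0 at y ∈ {3, 4}; g ≡ 0 at y ∈ {2}; common: ∅.
  x = 6: f ≡ 0 at y ∈ ∅; g ≡ 0 at y ∈ {4}; common: ∅.
Collecting: common zeros = {(2, 3)}, so the count is 1.
Comparison with the Bézout bound: 1 ≤ 2 = deg(f)·deg(g), as expected for curves with no common component (the affine F_7-count falls short of the bound because intersections may lie at infinity, over extension fields, or carry multiplicity).


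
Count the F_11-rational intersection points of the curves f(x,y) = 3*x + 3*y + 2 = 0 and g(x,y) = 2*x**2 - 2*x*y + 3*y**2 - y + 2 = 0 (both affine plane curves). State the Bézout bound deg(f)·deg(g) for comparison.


Common zeros: ∅; count = 0; Bézout bound = 2.

deg(f) = 1, deg(g) = 2, so Bézout bound = 2.
Scan x ∈ F_11. For each x, list the y ∈ F_11 with f(x, y) ≡ 0 and those with g(x, y) ≡ 0 (mod 11); the common zeros in that column are the intersection.
  x = 0: f ≡ 0 at y ∈ {3}; g ≡ 0 at y ∈ ∅; common: ∅.
  x = 1: f ≡ 0 at y ∈ {2}; g ≡ 0 at y ∈ {3, 9}; common: ∅.
  x = 2: f ≡ 0 at y ∈ {1}; g ≡ 0 at y ∈ {3, 6}; common: ∅.
  x = 3: f ≡ 0 at y ∈ {0}; g ≡ 0 at y ∈ ∅; common: ∅.
  x = 4: f ≡ 0 at y ∈ {10}; g ≡ 0 at y ∈ {6, 8}; common: ∅.
  x = 5: f ≡ 0 at y ∈ {9}; g ≡ 0 at y ∈ {1, 10}; common: ∅.
  x = 6: f ≡ 0 at y ∈ {8}; g ≡ 0 at y ∈ ∅; common: ∅.
  x = 7: f ≡ 0 at y ∈ {7}; g ≡ 0 at y ∈ {1, 4}; common: ∅.
  x = 8: f ≡ 0 at y ∈ {6}; g ≡ 0 at y ∈ {4, 9}; common: ∅.
  x = 9: f ≡ 0 at y ∈ {5}; g ≡ 0 at y ∈ ∅; common: ∅.
  x = 10: f ≡ 0 at y ∈ {4}; g ≡ 0 at y ∈ ∅; common: ∅.
Collecting: common zeros = ∅, so the count is 0.
Comparison with the Bézout bound: 0 ≤ 2 = deg(f)·deg(g), as expected for curves with no common component (the affine F_11-count falls short of the bound because intersections may lie at infinity, over extension fields, or carry multiplicity).


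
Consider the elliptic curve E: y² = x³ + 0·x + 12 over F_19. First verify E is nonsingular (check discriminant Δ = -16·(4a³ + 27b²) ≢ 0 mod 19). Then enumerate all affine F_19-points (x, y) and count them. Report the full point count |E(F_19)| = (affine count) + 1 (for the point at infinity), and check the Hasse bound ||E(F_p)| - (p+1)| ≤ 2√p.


Affine points = {(2, 1), (2, 18), (3, 1), (3, 18), (4, 0), (5, 2), (5, 17), (6, 0), (8, 7), (8, 12), (9, 0), (10, 9), (10, 10), (12, 7), (12, 12), (13, 9), (13, 10), (14, 1), (14, 18), (15, 9), (15, 10), (16, 2), (16, 17), (17, 2), (17, 17), (18, 7), (18, 12)}; affine count = 27; |E(F_19)| = 28.

Discriminant check: Δ ∝ 4a³ + 27b² = 4·0³ + 27·12² = 4·0 + 27·144 ≡ 12 (mod 19). Nonzero ⇒ E is nonsingular.
For each x ∈ F_19, compute rhs = x³ + 0·x + 12 mod 19, then count y ∈ F_19 with y² ≡ rhs.
  x = 0: rhs = 12, matching y values: none (0 points).
  x = 1: rhs = 13, matching y values: none (0 points).
  x = 2: rhs = 1, matching y values: 1, 18 (2 points).
  x = 3: rhs = 1, matching y values: 1, 18 (2 points).
  x = 4: rhs = 0, matching y values: 0 (1 points).
  x = 5: rhs = 4, matching y values: 2, 17 (2 points).
  x = 6: rhs = 0, matching y values: 0 (1 points).
  x = 7: rhs = 13, matching y values: none (0 points).
  x = 8: rhs = 11, matching y values: 7, 12 (2 points).
  x = 9: rhs = 0, matching y values: 0 (1 points).
  x = 10: rhs = 5, matching y values: 9, 10 (2 points).
  x = 11: rhs = 13, matching y values: none (0 points).
  x = 12: rhs = 11, matching y values: 7, 12 (2 points).
  x = 13: rhs = 5, matching y values: 9, 10 (2 points).
  x = 14: rhs = 1, matching y values: 1, 18 (2 points).
  x = 15: rhs = 5, matching y values: 9, 10 (2 points).
  x = 16: rhs = 4, matching y values: 2, 17 (2 points).
  x = 17: rhs = 4, matching y values: 2, 17 (2 points).
  x = 18: rhs = 11, matching y values: 7, 12 (2 points).
Total affine count: 27.
Full point count |E(F_19)| = 27 + 1 = 28.
Hasse bound: |28 − (19+1)| = |8| = 8 ≤ 2√19 ≈ 8.7178 ✓.


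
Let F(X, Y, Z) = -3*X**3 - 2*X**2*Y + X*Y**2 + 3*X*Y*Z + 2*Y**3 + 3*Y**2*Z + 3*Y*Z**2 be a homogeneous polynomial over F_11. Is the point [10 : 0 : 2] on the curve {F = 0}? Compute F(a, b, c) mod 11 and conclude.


F(10,0,2) ≡ 3 (mod 11); P is NOT on the curve.

Evaluate F(10, 0, 2) term-by-term (mod 11).
  -3*X**3 ↦ -3·1000·1·1 = -3000
  -2*X**2*Y ↦ -2·100·0·1 = 0
  X*Y**2 ↦ 1·10·0·1 = 0
  3*X*Y*Z ↦ 3·10·0·2 = 0
  2*Y**3 ↦ 2·1·0·1 = 0
  3*Y**2*Z ↦ 3·1·0·2 = 0
  3*Y*Z**2 ↦ 3·1·0·4 = 0
Sum: F(10, 0, 2) = (-3000) + (0) + (0) + (0) + (0) + (0) + (0) = -3000.
Reducing mod 11: -3000 ≡ 3 (mod 11).
Since F(a, b, c) ≡ 3 ≠ 0 (mod 11), P does NOT lie on the curve.


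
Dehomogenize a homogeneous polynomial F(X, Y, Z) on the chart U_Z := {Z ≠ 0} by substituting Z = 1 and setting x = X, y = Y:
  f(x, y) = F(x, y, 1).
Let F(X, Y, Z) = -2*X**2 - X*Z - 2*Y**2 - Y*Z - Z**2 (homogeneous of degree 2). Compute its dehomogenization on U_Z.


f(x, y) = -2*x**2 - x - 2*y**2 - y - 1

On U_Z we set Z = 1. Each monomial c·X^i·Y^j·Z^k in F becomes c·x^i·y^j·1^k = c·x^i·y^j.
Substituting Z = 1: F(X, Y, 1) = -2*x**2 - x - 2*y**2 - y - 1.
Note: deg(f) ≤ deg(F) = 2; strict inequality happens when F is divisible by Z (lost terms).
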